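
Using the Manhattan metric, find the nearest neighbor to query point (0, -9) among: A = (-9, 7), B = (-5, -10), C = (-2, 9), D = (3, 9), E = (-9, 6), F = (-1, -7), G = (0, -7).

Distances: d(A) = 25, d(B) = 6, d(C) = 20, d(D) = 21, d(E) = 24, d(F) = 3, d(G) = 2. Nearest: G = (0, -7) with distance 2.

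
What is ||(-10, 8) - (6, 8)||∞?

max(|x_i - y_i|) = max(|-10 - 6|, |8 - 8|) = max(16, 0) = 16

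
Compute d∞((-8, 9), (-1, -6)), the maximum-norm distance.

max(|x_i - y_i|) = max(|-8 - (-1)|, |9 - (-6)|) = max(7, 15) = 15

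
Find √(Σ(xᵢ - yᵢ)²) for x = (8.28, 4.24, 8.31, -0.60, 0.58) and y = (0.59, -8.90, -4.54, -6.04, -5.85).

√(Σ(x_i - y_i)²) = √((8.28 - 0.59)² + (4.24 - (-8.9))² + (8.31 - (-4.54))² + (-0.6 - (-6.04))² + (0.58 - (-5.85))²)
= √(7.69² + 13.14² + 12.85² + 5.44² + 6.43²) = √(59.1361 + 172.6596 + 165.1225 + 29.5936 + 41.3449) = √467.8567 ≈ 21.63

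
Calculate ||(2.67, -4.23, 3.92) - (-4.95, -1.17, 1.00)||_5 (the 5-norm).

(Σ|x_i - y_i|^5)^(1/5) = (|2.67 - (-4.95)|^5 + |-4.23 - (-1.17)|^5 + |3.92 - 1|^5)^(1/5)
= (7.62^5 + 3.06^5 + 2.92^5)^(1/5) ≈ (25690.6361 + 268.2916 + 212.2825)^(1/5) = (26171.2102)^(1/5) ≈ 7.6483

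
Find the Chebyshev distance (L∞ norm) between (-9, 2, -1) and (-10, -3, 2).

max(|x_i - y_i|) = max(|-9 - (-10)|, |2 - (-3)|, |-1 - 2|) = max(1, 5, 3) = 5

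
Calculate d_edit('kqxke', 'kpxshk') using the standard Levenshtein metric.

Let D[i][j] be the edit distance between the first i characters of 'kqxke' and the first j characters of 'kpxshk', with D[i][0] = i, D[0][j] = j, and D[i][j] = D[i-1][j-1] if the characters match, else 1 + min(D[i-1][j], D[i][j-1], D[i-1][j-1]). Filling the table (rows: prefixes of 'kqxke', columns: prefixes of 'kpxshk'):
     ε  k  p  x  s  h  k
  ε  0  1  2  3  4  5  6
  k  1  0  1  2  3  4  5
  q  2  1  1  2  3  4  5
  x  3  2  2  1  2  3  4
  k  4  3  3  2  2  3  3
  e  5  4  4  3  3  3  4
The bottom-right entry gives D[5][6] = 4, so no sequence of fewer than 4 edits works. Backtracking through the table gives one optimal edit sequence (4 edits):
  kqxke → kpxke (sub q→p @2)
  kpxke → kpxske (ins s @4)
  kpxske → kpxshe (sub k→h @5)
  kpxshe → kpxshk (sub e→k @6)
Edit distance = 4.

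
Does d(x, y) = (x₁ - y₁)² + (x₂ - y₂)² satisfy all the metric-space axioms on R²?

No. The squared Euclidean distance fails the triangle inequality. Counterexample: x = (0, 0), y = (5, 4), z = (10, 8). d(x,z) = 10² + 8² = 164, but d(x,y) + d(y,z) = (5² + 4²) + (5² + 4²) = 41 + 41 = 82. Since 164 > 82, the triangle inequality is violated. (Note: √d, the ordinary Euclidean distance, IS a metric.)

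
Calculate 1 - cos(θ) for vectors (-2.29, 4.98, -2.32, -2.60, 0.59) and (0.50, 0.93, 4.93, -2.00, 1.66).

With u = (-2.29, 4.98, -2.32, -2.60, 0.59), v = (0.50, 0.93, 4.93, -2.00, 1.66):
u·v = (-2.29)·0.5 + 4.98·0.93 + (-2.32)·4.93 + (-2.6)·(-2) + 0.59·1.66 = (-1.145) + 4.6314 + (-11.4376) + 5.2 + 0.9794 = -1.7718.
|u| = √((-2.29)² + 4.98² + (-2.32)² + (-2.6)² + 0.59²) = √(5.2441 + 24.8004 + 5.3824 + 6.76 + 0.3481) = √42.535, |v| = √(0.5² + 0.93² + 4.93² + (-2)² + 1.66²) = √(0.25 + 0.8649 + 24.3049 + 4 + 2.7556) = √32.1754.
cos θ = (u·v)/(|u||v|) = -1.7718/(√42.535·√32.1754) ≈ -0.0479
Cosine distance = 1 - cos θ ≈ 1 - (-0.0479) = 1.0479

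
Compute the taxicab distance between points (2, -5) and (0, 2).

Σ|x_i - y_i| = |2 - 0| + |-5 - 2| = 2 + 7 = 9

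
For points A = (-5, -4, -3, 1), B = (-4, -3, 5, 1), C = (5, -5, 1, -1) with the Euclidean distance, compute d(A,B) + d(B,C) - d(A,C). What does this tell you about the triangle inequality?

d(A,B) = √(1² + 1² + 8² + 0²) = √66 ≈ 8.124, d(B,C) = √(9² + 2² + 4² + 2²) = √105 ≈ 10.247, d(A,C) = √(10² + 1² + 4² + 2²) = √121 = 11.
d(A,B) + d(B,C) - d(A,C) = 8.124 + 10.247 - 11 = 18.371 - 11 = 7.371 (to 4 decimal places). This is ≥ 0, so the triangle inequality holds for these points.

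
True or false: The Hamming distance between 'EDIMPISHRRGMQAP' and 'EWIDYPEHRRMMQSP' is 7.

Differing positions: 2, 4, 5, 6, 7, 11, 14. Hamming distance = 7, so the claim is true.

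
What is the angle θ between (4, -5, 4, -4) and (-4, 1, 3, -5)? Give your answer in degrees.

With u = (4, -5, 4, -4), v = (-4, 1, 3, -5):
u·v = 4·(-4) + (-5)·1 + 4·3 + (-4)·(-5) = (-16) + (-5) + 12 + 20 = 11.
|u| = √(4² + (-5)² + 4² + (-4)²) = √73, |v| = √((-4)² + 1² + 3² + (-5)²) = √51, so |u||v| = √(73·51) = √3723.
cos θ = (u·v)/(|u||v|) = 11/√3723 ≈ 0.180279
θ = arccos(0.180279) ≈ 79.61°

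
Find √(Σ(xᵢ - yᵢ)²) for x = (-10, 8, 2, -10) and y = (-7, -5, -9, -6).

√(Σ(x_i - y_i)²) = √((-10 - (-7))² + (8 - (-5))² + (2 - (-9))² + (-10 - (-6))²)
= √((-3)² + 13² + 11² + (-4)²) = √(9 + 169 + 121 + 16) = √315 ≈ 17.7482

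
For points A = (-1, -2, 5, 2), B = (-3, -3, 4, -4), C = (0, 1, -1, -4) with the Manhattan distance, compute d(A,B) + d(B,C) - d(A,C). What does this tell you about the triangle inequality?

d(A,B) = 2 + 1 + 1 + 6 = 10, d(B,C) = 3 + 4 + 5 + 0 = 12, d(A,C) = 1 + 3 + 6 + 6 = 16.
d(A,B) + d(B,C) - d(A,C) = 10 + 12 - 16 = 22 - 16 = 6. This is ≥ 0, so the triangle inequality holds for these points.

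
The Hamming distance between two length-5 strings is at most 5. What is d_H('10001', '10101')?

Differing positions: 3. Hamming distance = 1. The maximum possible Hamming distance for length-5 strings is 5, so d_H/5 = 1/5 = 0.2.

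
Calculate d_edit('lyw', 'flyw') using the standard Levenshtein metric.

Let D[i][j] be the edit distance between the first i characters of 'lyw' and the first j characters of 'flyw', with D[i][0] = i, D[0][j] = j, and D[i][j] = D[i-1][j-1] if the characters match, else 1 + min(D[i-1][j], D[i][j-1], D[i-1][j-1]). Filling the table (rows: prefixes of 'lyw', columns: prefixes of 'flyw'):
     ε  f  l  y  w
  ε  0  1  2  3  4
  l  1  1  1  2  3
  y  2  2  2  1  2
  w  3  3  3  2  1
The bottom-right entry gives D[3][4] = 1, so no sequence of fewer than 1 edit works. Backtracking through the table gives one optimal edit sequence (1 edit):
  lyw → flyw (ins f @1)
Edit distance = 1.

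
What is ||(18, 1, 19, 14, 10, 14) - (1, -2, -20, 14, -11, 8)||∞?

max(|x_i - y_i|) = max(|18 - 1|, |1 - (-2)|, |19 - (-20)|, |14 - 14|, |10 - (-11)|, |14 - 8|) = max(17, 3, 39, 0, 21, 6) = 39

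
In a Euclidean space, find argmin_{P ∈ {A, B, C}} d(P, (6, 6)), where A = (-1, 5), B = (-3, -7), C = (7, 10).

Distances: d(A) ≈ 7.0711, d(B) ≈ 15.8114, d(C) ≈ 4.1231. Nearest: C = (7, 10) with distance 4.1231.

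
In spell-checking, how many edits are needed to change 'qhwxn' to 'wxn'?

Let D[i][j] be the edit distance between the first i characters of 'qhwxn' and the first j characters of 'wxn', with D[i][0] = i, D[0][j] = j, and D[i][j] = D[i-1][j-1] if the characters match, else 1 + min(D[i-1][j], D[i][j-1], D[i-1][j-1]). Filling the table (rows: prefixes of 'qhwxn', columns: prefixes of 'wxn'):
     ε  w  x  n
  ε  0  1  2  3
  q  1  1  2  3
  h  2  2  2  3
  w  3  2  3  3
  x  4  3  2  3
  n  5  4  3  2
The bottom-right entry gives D[5][3] = 2, so no sequence of fewer than 2 edits works. Backtracking through the table gives one optimal edit sequence (2 edits):
  qhwxn → hwxn (del q @1)
  hwxn → wxn (del h @1)
Edit distance = 2.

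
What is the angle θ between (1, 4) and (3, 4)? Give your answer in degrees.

With u = (1, 4), v = (3, 4):
u·v = 1·3 + 4·4 = 3 + 16 = 19.
|u| = √(1² + 4²) = √17, |v| = √(3² + 4²) = √25, so |u||v| = √(17·25) = √425.
cos θ = (u·v)/(|u||v|) = 19/√425 ≈ 0.921635
θ = arccos(0.921635) ≈ 22.83°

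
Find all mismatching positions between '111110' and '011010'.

Differing positions: 1, 4. Hamming distance = 2.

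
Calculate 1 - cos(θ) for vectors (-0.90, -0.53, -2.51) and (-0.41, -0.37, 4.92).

With u = (-0.90, -0.53, -2.51), v = (-0.41, -0.37, 4.92):
u·v = (-0.9)·(-0.41) + (-0.53)·(-0.37) + (-2.51)·4.92 = 0.369 + 0.1961 + (-12.3492) = -11.7841.
|u| = √((-0.9)² + (-0.53)² + (-2.51)²) = √(0.81 + 0.2809 + 6.3001) = √7.391, |v| = √((-0.41)² + (-0.37)² + 4.92²) = √(0.1681 + 0.1369 + 24.2064) = √24.5114.
cos θ = (u·v)/(|u||v|) = -11.7841/(√7.391·√24.5114) ≈ -0.8755
Cosine distance = 1 - cos θ ≈ 1 - (-0.8755) = 1.8755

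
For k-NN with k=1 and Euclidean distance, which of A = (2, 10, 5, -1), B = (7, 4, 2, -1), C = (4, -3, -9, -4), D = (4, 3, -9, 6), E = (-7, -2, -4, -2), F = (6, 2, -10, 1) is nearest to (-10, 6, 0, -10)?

Distances: d(A) ≈ 16.3095, d(B) ≈ 19.4422, d(C) ≈ 19.8494, d(D) ≈ 23.2809, d(E) ≈ 12.3693, d(F) ≈ 22.2036. Nearest: E = (-7, -2, -4, -2) with distance 12.3693.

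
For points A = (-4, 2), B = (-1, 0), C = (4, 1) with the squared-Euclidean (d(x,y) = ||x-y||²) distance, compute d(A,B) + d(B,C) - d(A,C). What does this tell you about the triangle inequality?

d(A,B) = 3² + 2² = 13, d(B,C) = 5² + 1² = 26, d(A,C) = 8² + 1² = 65.
d(A,B) + d(B,C) - d(A,C) = 13 + 26 - 65 = 39 - 65 = -26. This is < 0, so the triangle inequality FAILS for these points (squared-Euclidean is not a metric).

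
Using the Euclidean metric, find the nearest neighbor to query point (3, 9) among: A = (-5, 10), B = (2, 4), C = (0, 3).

Distances: d(A) ≈ 8.0623, d(B) ≈ 5.099, d(C) ≈ 6.7082. Nearest: B = (2, 4) with distance 5.099.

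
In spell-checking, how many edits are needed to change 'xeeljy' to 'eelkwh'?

Let D[i][j] be the edit distance between the first i characters of 'xeeljy' and the first j characters of 'eelkwh', with D[i][0] = i, D[0][j] = j, and D[i][j] = D[i-1][j-1] if the characters match, else 1 + min(D[i-1][j], D[i][j-1], D[i-1][j-1]). Filling the table (rows: prefixes of 'xeeljy', columns: prefixes of 'eelkwh'):
     ε  e  e  l  k  w  h
  ε  0  1  2  3  4  5  6
  x  1  1  2  3  4  5  6
  e  2  1  1  2  3  4  5
  e  3  2  1  2  3  4  5
  l  4  3  2  1  2  3  4
  j  5  4  3  2  2  3  4
  y  6  5  4  3  3  3  4
The bottom-right entry gives D[6][6] = 4, so no sequence of fewer than 4 edits works. Backtracking through the table gives one optimal edit sequence (4 edits):
  xeeljy → eeljy (del x @1)
  eeljy → eelkjy (ins k @4)
  eelkjy → eelkwy (sub j→w @5)
  eelkwy → eelkwh (sub y→h @6)
Edit distance = 4.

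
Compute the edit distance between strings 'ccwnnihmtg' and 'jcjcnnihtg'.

Let D[i][j] be the edit distance between the first i characters of 'ccwnnihmtg' and the first j characters of 'jcjcnnihtg', with D[i][0] = i, D[0][j] = j, and D[i][j] = D[i-1][j-1] if the characters match, else 1 + min(D[i-1][j], D[i][j-1], D[i-1][j-1]). Filling the table (rows: prefixes of 'ccwnnihmtg', columns: prefixes of 'jcjcnnihtg'):
     ε  j  c  j  c  n  n  i  h  t  g
  ε  0  1  2  3  4  5  6  7  8  9 10
  c  1  1  1  2  3  4  5  6  7  8  9
  c  2  2  1  2  2  3  4  5  6  7  8
  w  3  3  2  2  3  3  4  5  6  7  8
  n  4  4  3  3  3  3  3  4  5  6  7
  n  5  5  4  4  4  3  3  4  5  6  7
  i  6  6  5  5  5  4  4  3  4  5  6
  h  7  7  6  6  6  5  5  4  3  4  5
  m  8  8  7  7  7  6  6  5  4  4  5
  t  9  9  8  8  8  7  7  6  5  4  5
  g 10 10  9  9  9  8  8  7  6  5  4
The bottom-right entry gives D[10][10] = 4, so no sequence of fewer than 4 edits works. Backtracking through the table gives one optimal edit sequence (4 edits):
  ccwnnihmtg → jccwnnihmtg (ins j @1)
  jccwnnihmtg → jcjwnnihmtg (sub c→j @3)
  jcjwnnihmtg → jcjcnnihmtg (sub w→c @4)
  jcjcnnihmtg → jcjcnnihtg (del m @9)
Edit distance = 4.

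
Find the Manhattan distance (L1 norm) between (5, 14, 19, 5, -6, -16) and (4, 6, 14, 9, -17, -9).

Σ|x_i - y_i| = |5 - 4| + |14 - 6| + |19 - 14| + |5 - 9| + |-6 - (-17)| + |-16 - (-9)| = 1 + 8 + 5 + 4 + 11 + 7 = 36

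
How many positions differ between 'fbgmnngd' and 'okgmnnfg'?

Differing positions: 1, 2, 7, 8. Hamming distance = 4.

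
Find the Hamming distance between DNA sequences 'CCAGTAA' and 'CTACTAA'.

Differing positions: 2, 4. Hamming distance = 2.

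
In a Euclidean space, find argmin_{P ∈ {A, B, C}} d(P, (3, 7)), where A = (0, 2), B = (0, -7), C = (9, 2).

Distances: d(A) ≈ 5.831, d(B) ≈ 14.3178, d(C) ≈ 7.8102. Nearest: A = (0, 2) with distance 5.831.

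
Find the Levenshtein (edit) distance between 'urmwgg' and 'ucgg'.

Let D[i][j] be the edit distance between the first i characters of 'urmwgg' and the first j characters of 'ucgg', with D[i][0] = i, D[0][j] = j, and D[i][j] = D[i-1][j-1] if the characters match, else 1 + min(D[i-1][j], D[i][j-1], D[i-1][j-1]). Filling the table (rows: prefixes of 'urmwgg', columns: prefixes of 'ucgg'):
     ε  u  c  g  g
  ε  0  1  2  3  4
  u  1  0  1  2  3
  r  2  1  1  2  3
  m  3  2  2  2  3
  w  4  3  3  3  3
  g  5  4  4  3  3
  g  6  5  5  4  3
The bottom-right entry gives D[6][4] = 3, so no sequence of fewer than 3 edits works. Backtracking through the table gives one optimal edit sequence (3 edits):
  urmwgg → umwgg (del r @2)
  umwgg → uwgg (del m @2)
  uwgg → ucgg (sub w→c @2)
Edit distance = 3.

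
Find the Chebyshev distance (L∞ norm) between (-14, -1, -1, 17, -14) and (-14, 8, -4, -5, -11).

max(|x_i - y_i|) = max(|-14 - (-14)|, |-1 - 8|, |-1 - (-4)|, |17 - (-5)|, |-14 - (-11)|) = max(0, 9, 3, 22, 3) = 22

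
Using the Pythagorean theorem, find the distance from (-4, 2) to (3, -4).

√(Σ(x_i - y_i)²) = √((-4 - 3)² + (2 - (-4))²)
= √((-7)² + 6²) = √(49 + 36) = √85 ≈ 9.2195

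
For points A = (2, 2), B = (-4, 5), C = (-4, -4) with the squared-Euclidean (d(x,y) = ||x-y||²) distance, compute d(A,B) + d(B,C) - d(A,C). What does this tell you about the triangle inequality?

d(A,B) = 6² + 3² = 45, d(B,C) = 0² + 9² = 81, d(A,C) = 6² + 6² = 72.
d(A,B) + d(B,C) - d(A,C) = 45 + 81 - 72 = 126 - 72 = 54. This is ≥ 0, so the triangle inequality holds for these points.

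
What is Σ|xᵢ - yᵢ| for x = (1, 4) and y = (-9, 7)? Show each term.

Σ|x_i - y_i| = |1 - (-9)| + |4 - 7| = 10 + 3 = 13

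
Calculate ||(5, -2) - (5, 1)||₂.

√(Σ(x_i - y_i)²) = √((5 - 5)² + (-2 - 1)²)
= √(0² + (-3)²) = √(0 + 9) = √9 = 3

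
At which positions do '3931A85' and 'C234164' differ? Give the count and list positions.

Differing positions: 1, 2, 4, 5, 6, 7. Hamming distance = 6.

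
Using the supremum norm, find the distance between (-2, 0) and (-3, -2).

max(|x_i - y_i|) = max(|-2 - (-3)|, |0 - (-2)|) = max(1, 2) = 2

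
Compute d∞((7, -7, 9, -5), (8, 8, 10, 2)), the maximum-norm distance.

max(|x_i - y_i|) = max(|7 - 8|, |-7 - 8|, |9 - 10|, |-5 - 2|) = max(1, 15, 1, 7) = 15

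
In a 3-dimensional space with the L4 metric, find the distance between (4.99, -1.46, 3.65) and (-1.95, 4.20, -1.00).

(Σ|x_i - y_i|^4)^(1/4) = (|4.99 - (-1.95)|^4 + |-1.46 - 4.2|^4 + |3.65 - (-1)|^4)^(1/4)
= (6.94^4 + 5.66^4 + 4.65^4)^(1/4) ≈ (2319.7324 + 1026.2797 + 467.5325)^(1/4) = (3813.5446)^(1/4) ≈ 7.8584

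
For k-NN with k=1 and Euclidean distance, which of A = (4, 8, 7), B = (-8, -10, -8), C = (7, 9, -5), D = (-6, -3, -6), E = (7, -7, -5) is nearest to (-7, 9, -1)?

Distances: d(A) ≈ 13.6382, d(B) ≈ 20.2731, d(C) ≈ 14.5602, d(D) ≈ 13.0384, d(E) ≈ 21.6333. Nearest: D = (-6, -3, -6) with distance 13.0384.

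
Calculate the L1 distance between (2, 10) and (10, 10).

Σ|x_i - y_i| = |2 - 10| + |10 - 10| = 8 + 0 = 8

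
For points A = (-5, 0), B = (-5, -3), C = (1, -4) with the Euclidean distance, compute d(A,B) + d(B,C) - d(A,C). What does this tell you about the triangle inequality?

d(A,B) = √(0² + 3²) = √9 = 3, d(B,C) = √(6² + 1²) = √37 ≈ 6.0828, d(A,C) = √(6² + 4²) = √52 ≈ 7.2111.
d(A,B) + d(B,C) - d(A,C) = 3 + 6.0828 - 7.2111 = 9.0828 - 7.2111 = 1.8717 (to 4 decimal places). This is ≥ 0, so the triangle inequality holds for these points.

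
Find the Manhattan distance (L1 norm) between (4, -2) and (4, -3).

Σ|x_i - y_i| = |4 - 4| + |-2 - (-3)| = 0 + 1 = 1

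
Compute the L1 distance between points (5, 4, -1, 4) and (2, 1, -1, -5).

Σ|x_i - y_i| = |5 - 2| + |4 - 1| + |-1 - (-1)| + |4 - (-5)| = 3 + 3 + 0 + 9 = 15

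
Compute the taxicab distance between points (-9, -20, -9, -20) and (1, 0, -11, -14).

Σ|x_i - y_i| = |-9 - 1| + |-20 - 0| + |-9 - (-11)| + |-20 - (-14)| = 10 + 20 + 2 + 6 = 38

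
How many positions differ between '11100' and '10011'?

Differing positions: 2, 3, 4, 5. Hamming distance = 4.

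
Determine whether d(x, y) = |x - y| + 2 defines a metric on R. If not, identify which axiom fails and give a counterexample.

No. d fails identity of indiscernibles (specifically d(x,x) = 0): d(2, 2) = |2 - 2| + 2 = 0 + 2 = 2 ≠ 0.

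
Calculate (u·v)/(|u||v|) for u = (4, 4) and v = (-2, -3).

With u = (4, 4), v = (-2, -3):
u·v = 4·(-2) + 4·(-3) = (-8) + (-12) = -20.
|u| = √(4² + 4²) = √32, |v| = √((-2)² + (-3)²) = √13, so |u||v| = √(32·13) = √416.
cos θ = (u·v)/(|u||v|) = -20/√416 ≈ -0.9806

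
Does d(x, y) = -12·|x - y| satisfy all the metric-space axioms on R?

No. With c = -12 < 0, d fails non-negativity: d(1, 6) = -12·|1 - 6| = -12·5 = -60 < 0.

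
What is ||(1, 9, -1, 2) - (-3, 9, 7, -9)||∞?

max(|x_i - y_i|) = max(|1 - (-3)|, |9 - 9|, |-1 - 7|, |2 - (-9)|) = max(4, 0, 8, 11) = 11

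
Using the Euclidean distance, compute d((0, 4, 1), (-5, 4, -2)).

(Σ|x_i - y_i|^2)^(1/2) = (|0 - (-5)|^2 + |4 - 4|^2 + |1 - (-2)|^2)^(1/2)
= (5^2 + 0^2 + 3^2)^(1/2) = (25 + 0 + 9)^(1/2) = (34)^(1/2) ≈ 5.831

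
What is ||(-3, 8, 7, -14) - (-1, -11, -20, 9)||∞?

max(|x_i - y_i|) = max(|-3 - (-1)|, |8 - (-11)|, |7 - (-20)|, |-14 - 9|) = max(2, 19, 27, 23) = 27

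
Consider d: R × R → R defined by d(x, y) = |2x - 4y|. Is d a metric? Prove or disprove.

No. d fails symmetry: d(6, 1) = |2·6 - 4·1| = |8| = 8, but d(1, 6) = |2·1 - 4·6| = |-22| = 22. Since 8 ≠ 22, d(x,y) ≠ d(y,x) in general.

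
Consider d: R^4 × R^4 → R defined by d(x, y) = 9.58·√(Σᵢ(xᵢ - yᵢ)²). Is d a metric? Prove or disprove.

Yes. The L2 (Euclidean) norm induces a metric on R^4, and multiplying a metric by a positive constant 9.58 > 0 preserves all four axioms: non-negativity (9.58·||x-y|| ≥ 0), identity (9.58·||x-y|| = 0 ⟺ ||x-y|| = 0 ⟺ x = y), symmetry (||x-y|| = ||y-x||), and the triangle inequality (9.58·||x-z|| ≤ 9.58·||x-y|| + 9.58·||y-z||). So d is a metric.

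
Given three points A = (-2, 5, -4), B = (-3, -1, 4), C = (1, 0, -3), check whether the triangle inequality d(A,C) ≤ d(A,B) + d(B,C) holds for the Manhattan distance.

d(A,B) = 1 + 6 + 8 = 15, d(B,C) = 4 + 1 + 7 = 12, d(A,C) = 3 + 5 + 1 = 9.
d(A,C) = 9 ≤ 15 + 12 = 27. Triangle inequality is satisfied.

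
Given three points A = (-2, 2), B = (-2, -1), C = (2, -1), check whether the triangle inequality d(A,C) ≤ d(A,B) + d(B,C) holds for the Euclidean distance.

d(A,B) = √(0² + 3²) = √9 = 3, d(B,C) = √(4² + 0²) = √16 = 4, d(A,C) = √(4² + 3²) = √25 = 5.
d(A,C) = 5 ≤ 3 + 4 = 7. Triangle inequality is satisfied.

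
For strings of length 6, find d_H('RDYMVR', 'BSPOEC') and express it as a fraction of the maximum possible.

Differing positions: 1, 2, 3, 4, 5, 6. Hamming distance = 6. The maximum possible Hamming distance for length-6 strings is 6, so d_H/6 = 6/6 = 1.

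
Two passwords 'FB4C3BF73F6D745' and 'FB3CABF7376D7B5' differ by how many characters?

Differing positions: 3, 5, 10, 14. Hamming distance = 4.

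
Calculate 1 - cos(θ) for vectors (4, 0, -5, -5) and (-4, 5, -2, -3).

With u = (4, 0, -5, -5), v = (-4, 5, -2, -3):
u·v = 4·(-4) + 0·5 + (-5)·(-2) + (-5)·(-3) = (-16) + 0 + 10 + 15 = 9.
|u| = √(4² + 0² + (-5)² + (-5)²) = √66, |v| = √((-4)² + 5² + (-2)² + (-3)²) = √54, so |u||v| = √(66·54) = √3564.
cos θ = (u·v)/(|u||v|) = 9/√3564 ≈ 0.1508
Cosine distance = 1 - cos θ ≈ 1 - 0.1508 = 0.8492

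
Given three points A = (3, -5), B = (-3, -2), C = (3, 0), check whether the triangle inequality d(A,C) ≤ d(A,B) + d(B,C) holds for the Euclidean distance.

d(A,B) = √(6² + 3²) = √45 ≈ 6.7082, d(B,C) = √(6² + 2²) = √40 ≈ 6.3246, d(A,C) = √(0² + 5²) = √25 = 5.
d(A,C) = 5 ≤ 6.7082 + 6.3246 = 13.0328. Triangle inequality is satisfied.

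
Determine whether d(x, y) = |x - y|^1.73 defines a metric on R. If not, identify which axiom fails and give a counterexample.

No. d(x,y) = |x-y|^1.73 fails the triangle inequality since p = 1.73 > 1. Counterexample: x = -2, y = 3, z = 15. d(x,z) = |-2 - 15|^1.73 = 17^1.73 ≈ 134.4859, but d(x,y) + d(y,z) = 5^1.73 + 12^1.73 ≈ 16.1889 + 73.6179 = 89.8068. Since 134.4859 > 89.8068, the triangle inequality is violated.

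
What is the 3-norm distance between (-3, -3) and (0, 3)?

(Σ|x_i - y_i|^3)^(1/3) = (|-3 - 0|^3 + |-3 - 3|^3)^(1/3)
= (3^3 + 6^3)^(1/3) = (27 + 216)^(1/3) = (243)^(1/3) ≈ 6.2403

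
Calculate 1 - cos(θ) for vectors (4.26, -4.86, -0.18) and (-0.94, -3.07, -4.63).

With u = (4.26, -4.86, -0.18), v = (-0.94, -3.07, -4.63):
u·v = 4.26·(-0.94) + (-4.86)·(-3.07) + (-0.18)·(-4.63) = (-4.0044) + 14.9202 + 0.8334 = 11.7492.
|u| = √(4.26² + (-4.86)² + (-0.18)²) = √(18.1476 + 23.6196 + 0.0324) = √41.7996, |v| = √((-0.94)² + (-3.07)² + (-4.63)²) = √(0.8836 + 9.4249 + 21.4369) = √31.7454.
cos θ = (u·v)/(|u||v|) = 11.7492/(√41.7996·√31.7454) ≈ 0.3225
Cosine distance = 1 - cos θ ≈ 1 - 0.3225 = 0.6775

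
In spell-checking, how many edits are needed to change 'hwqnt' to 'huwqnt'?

Let D[i][j] be the edit distance between the first i characters of 'hwqnt' and the first j characters of 'huwqnt', with D[i][0] = i, D[0][j] = j, and D[i][j] = D[i-1][j-1] if the characters match, else 1 + min(D[i-1][j], D[i][j-1], D[i-1][j-1]). Filling the table (rows: prefixes of 'hwqnt', columns: prefixes of 'huwqnt'):
     ε  h  u  w  q  n  t
  ε  0  1  2  3  4  5  6
  h  1  0  1  2  3  4  5
  w  2  1  1  1  2  3  4
  q  3  2  2  2  1  2  3
  n  4  3  3  3  2  1  2
  t  5  4  4  4  3  2  1
The bottom-right entry gives D[5][6] = 1, so no sequence of fewer than 1 edit works. Backtracking through the table gives one optimal edit sequence (1 edit):
  hwqnt → huwqnt (ins u @2)
Edit distance = 1.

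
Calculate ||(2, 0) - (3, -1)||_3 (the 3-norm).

(Σ|x_i - y_i|^3)^(1/3) = (|2 - 3|^3 + |0 - (-1)|^3)^(1/3)
= (1^3 + 1^3)^(1/3) = (1 + 1)^(1/3) = (2)^(1/3) ≈ 1.2599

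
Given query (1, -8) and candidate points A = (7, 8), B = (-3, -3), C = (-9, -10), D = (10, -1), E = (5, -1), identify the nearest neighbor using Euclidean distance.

Distances: d(A) ≈ 17.088, d(B) ≈ 6.4031, d(C) ≈ 10.198, d(D) ≈ 11.4018, d(E) ≈ 8.0623. Nearest: B = (-3, -3) with distance 6.4031.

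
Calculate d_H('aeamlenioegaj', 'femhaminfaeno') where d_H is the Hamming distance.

Differing positions: 1, 3, 4, 5, 6, 7, 8, 9, 10, 11, 12, 13. Hamming distance = 12.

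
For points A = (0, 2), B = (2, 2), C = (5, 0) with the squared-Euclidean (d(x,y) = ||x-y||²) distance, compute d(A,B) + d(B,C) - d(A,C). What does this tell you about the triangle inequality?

d(A,B) = 2² + 0² = 4, d(B,C) = 3² + 2² = 13, d(A,C) = 5² + 2² = 29.
d(A,B) + d(B,C) - d(A,C) = 4 + 13 - 29 = 17 - 29 = -12. This is < 0, so the triangle inequality FAILS for these points (squared-Euclidean is not a metric).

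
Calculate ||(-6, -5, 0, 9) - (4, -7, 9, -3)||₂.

√(Σ(x_i - y_i)²) = √((-6 - 4)² + (-5 - (-7))² + (0 - 9)² + (9 - (-3))²)
= √((-10)² + 2² + (-9)² + 12²) = √(100 + 4 + 81 + 144) = √329 ≈ 18.1384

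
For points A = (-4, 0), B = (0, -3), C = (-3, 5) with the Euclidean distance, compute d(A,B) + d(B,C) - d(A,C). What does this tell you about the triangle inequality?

d(A,B) = √(4² + 3²) = √25 = 5, d(B,C) = √(3² + 8²) = √73 ≈ 8.544, d(A,C) = √(1² + 5²) = √26 ≈ 5.099.
d(A,B) + d(B,C) - d(A,C) = 5 + 8.544 - 5.099 = 13.544 - 5.099 = 8.445 (to 4 decimal places). This is ≥ 0, so the triangle inequality holds for these points.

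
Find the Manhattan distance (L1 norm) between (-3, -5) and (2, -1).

Σ|x_i - y_i| = |-3 - 2| + |-5 - (-1)| = 5 + 4 = 9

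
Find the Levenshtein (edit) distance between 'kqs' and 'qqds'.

Let D[i][j] be the edit distance between the first i characters of 'kqs' and the first j characters of 'qqds', with D[i][0] = i, D[0][j] = j, and D[i][j] = D[i-1][j-1] if the characters match, else 1 + min(D[i-1][j], D[i][j-1], D[i-1][j-1]). Filling the table (rows: prefixes of 'kqs', columns: prefixes of 'qqds'):
     ε  q  q  d  s
  ε  0  1  2  3  4
  k  1  1  2  3  4
  q  2  1  1  2  3
  s  3  2  2  2  2
The bottom-right entry gives D[3][4] = 2, so no sequence of fewer than 2 edits works. Backtracking through the table gives one optimal edit sequence (2 edits):
  kqs → qqs (sub k→q @1)
  qqs → qqds (ins d @3)
Edit distance = 2.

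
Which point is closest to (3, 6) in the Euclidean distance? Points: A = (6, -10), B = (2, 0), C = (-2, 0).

Distances: d(A) ≈ 16.2788, d(B) ≈ 6.0828, d(C) ≈ 7.8102. Nearest: B = (2, 0) with distance 6.0828.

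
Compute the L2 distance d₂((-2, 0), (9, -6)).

√(Σ(x_i - y_i)²) = √((-2 - 9)² + (0 - (-6))²)
= √((-11)² + 6²) = √(121 + 36) = √157 ≈ 12.53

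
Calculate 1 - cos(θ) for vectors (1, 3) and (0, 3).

With u = (1, 3), v = (0, 3):
u·v = 1·0 + 3·3 = 0 + 9 = 9.
|u| = √(1² + 3²) = √10, |v| = √(0² + 3²) = √9, so |u||v| = √(10·9) = √90.
cos θ = (u·v)/(|u||v|) = 9/√90 ≈ 0.9487
Cosine distance = 1 - cos θ ≈ 1 - 0.9487 = 0.0513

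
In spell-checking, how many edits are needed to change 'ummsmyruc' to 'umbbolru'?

Let D[i][j] be the edit distance between the first i characters of 'ummsmyruc' and the first j characters of 'umbbolru', with D[i][0] = i, D[0][j] = j, and D[i][j] = D[i-1][j-1] if the characters match, else 1 + min(D[i-1][j], D[i][j-1], D[i-1][j-1]). Filling the table (rows: prefixes of 'ummsmyruc', columns: prefixes of 'umbbolru'):
     ε  u  m  b  b  o  l  r  u
  ε  0  1  2  3  4  5  6  7  8
  u  1  0  1  2  3  4  5  6  7
  m  2  1  0  1  2  3  4  5  6
  m  3  2  1  1  2  3  4  5  6
  s  4  3  2  2  2  3  4  5  6
  m  5  4  3  3  3  3  4  5  6
  y  6  5  4  4  4  4  4  5  6
  r  7  6  5  5  5  5  5  4  5
  u  8  7  6  6  6  6  6  5  4
  c  9  8  7  7  7  7  7  6  5
The bottom-right entry gives D[9][8] = 5, so no sequence of fewer than 5 edits works. Backtracking through the table gives one optimal edit sequence (5 edits):
  ummsmyruc → umbsmyruc (sub m→b @3)
  umbsmyruc → umbbmyruc (sub s→b @4)
  umbbmyruc → umbboyruc (sub m→o @5)
  umbboyruc → umbbolruc (sub y→l @6)
  umbbolruc → umbbolru (del c @9)
Edit distance = 5.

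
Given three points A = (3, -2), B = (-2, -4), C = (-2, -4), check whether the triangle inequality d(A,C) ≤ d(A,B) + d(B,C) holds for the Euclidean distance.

d(A,B) = √(5² + 2²) = √29 ≈ 5.3852, d(B,C) = √(0² + 0²) = √0 = 0, d(A,C) = √(5² + 2²) = √29 ≈ 5.3852.
d(A,C) ≈ 5.3852 ≤ 5.3852 + 0 = 5.3852. Triangle inequality is satisfied.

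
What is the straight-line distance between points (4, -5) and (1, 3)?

√(Σ(x_i - y_i)²) = √((4 - 1)² + (-5 - 3)²)
= √(3² + (-8)²) = √(9 + 64) = √73 ≈ 8.544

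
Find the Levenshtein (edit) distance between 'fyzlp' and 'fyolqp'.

Let D[i][j] be the edit distance between the first i characters of 'fyzlp' and the first j characters of 'fyolqp', with D[i][0] = i, D[0][j] = j, and D[i][j] = D[i-1][j-1] if the characters match, else 1 + min(D[i-1][j], D[i][j-1], D[i-1][j-1]). Filling the table (rows: prefixes of 'fyzlp', columns: prefixes of 'fyolqp'):
     ε  f  y  o  l  q  p
  ε  0  1  2  3  4  5  6
  f  1  0  1  2  3  4  5
  y  2  1  0  1  2  3  4
  z  3  2  1  1  2  3  4
  l  4  3  2  2  1  2  3
  p  5  4  3  3  2  2  2
The bottom-right entry gives D[5][6] = 2, so no sequence of fewer than 2 edits works. Backtracking through the table gives one optimal edit sequence (2 edits):
  fyzlp → fyolp (sub z→o @3)
  fyolp → fyolqp (ins q @5)
Edit distance = 2.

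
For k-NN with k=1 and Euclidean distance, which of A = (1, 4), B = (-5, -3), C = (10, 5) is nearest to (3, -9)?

Distances: d(A) ≈ 13.1529, d(B) = 10, d(C) ≈ 15.6525. Nearest: B = (-5, -3) with distance 10.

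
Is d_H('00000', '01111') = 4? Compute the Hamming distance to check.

Differing positions: 2, 3, 4, 5. Hamming distance = 4, so the claim is true.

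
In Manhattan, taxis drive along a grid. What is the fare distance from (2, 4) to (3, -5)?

Σ|x_i - y_i| = |2 - 3| + |4 - (-5)| = 1 + 9 = 10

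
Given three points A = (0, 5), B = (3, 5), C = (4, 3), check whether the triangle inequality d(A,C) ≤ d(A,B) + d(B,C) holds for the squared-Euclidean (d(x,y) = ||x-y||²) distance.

d(A,B) = 3² + 0² = 9, d(B,C) = 1² + 2² = 5, d(A,C) = 4² + 2² = 20.
d(A,C) = 20 > 9 + 5 = 14. Triangle inequality is VIOLATED. (Squared-Euclidean is not a metric — this is a counterexample.)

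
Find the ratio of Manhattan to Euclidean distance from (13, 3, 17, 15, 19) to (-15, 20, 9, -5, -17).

L1 = |13 - (-15)| + |3 - 20| + |17 - 9| + |15 - (-5)| + |19 - (-17)| = 28 + 17 + 8 + 20 + 36 = 109
L2 = √(28² + 17² + 8² + 20² + 36²) = √2833 ≈ 53.2259
L1 ≥ L2 always (equality iff movement is along one axis); L1 > L2 here.
Ratio L1/L2 = 109/√2833 ≈ 2.0479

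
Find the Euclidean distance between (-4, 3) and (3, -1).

√(Σ(x_i - y_i)²) = √((-4 - 3)² + (3 - (-1))²)
= √((-7)² + 4²) = √(49 + 16) = √65 ≈ 8.0623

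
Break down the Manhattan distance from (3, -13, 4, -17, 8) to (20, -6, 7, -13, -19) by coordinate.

Σ|x_i - y_i| = |3 - 20| + |-13 - (-6)| + |4 - 7| + |-17 - (-13)| + |8 - (-19)| = 17 + 7 + 3 + 4 + 27 = 58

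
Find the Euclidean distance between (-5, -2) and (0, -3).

√(Σ(x_i - y_i)²) = √((-5 - 0)² + (-2 - (-3))²)
= √((-5)² + 1²) = √(25 + 1) = √26 ≈ 5.099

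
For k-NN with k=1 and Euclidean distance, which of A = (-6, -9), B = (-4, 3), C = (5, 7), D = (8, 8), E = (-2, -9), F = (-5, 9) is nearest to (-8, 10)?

Distances: d(A) ≈ 19.105, d(B) ≈ 8.0623, d(C) ≈ 13.3417, d(D) ≈ 16.1245, d(E) ≈ 19.9249, d(F) ≈ 3.1623. Nearest: F = (-5, 9) with distance 3.1623.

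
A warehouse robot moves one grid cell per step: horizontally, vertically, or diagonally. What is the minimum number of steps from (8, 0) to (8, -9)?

max(|x_i - y_i|) = max(|8 - 8|, |0 - (-9)|) = max(0, 9) = 9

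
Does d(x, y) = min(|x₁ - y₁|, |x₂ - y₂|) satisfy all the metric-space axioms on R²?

No. d fails identity of indiscernibles: take x = (-5, 0) and y = (-5, 9). Then d(x,y) = min(|-5 - (-5)|, |0 - 9|) = min(0, 9) = 0, yet x ≠ y.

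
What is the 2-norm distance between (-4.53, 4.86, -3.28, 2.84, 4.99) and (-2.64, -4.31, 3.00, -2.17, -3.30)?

(Σ|x_i - y_i|^2)^(1/2) = (|-4.53 - (-2.64)|^2 + |4.86 - (-4.31)|^2 + |-3.28 - 3|^2 + |2.84 - (-2.17)|^2 + |4.99 - (-3.3)|^2)^(1/2)
= (1.89^2 + 9.17^2 + 6.28^2 + 5.01^2 + 8.29^2)^(1/2) = (3.5721 + 84.0889 + 39.4384 + 25.1001 + 68.7241)^(1/2) = (220.9236)^(1/2) ≈ 14.8635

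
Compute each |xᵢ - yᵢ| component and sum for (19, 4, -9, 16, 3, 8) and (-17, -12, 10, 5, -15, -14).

Σ|x_i - y_i| = |19 - (-17)| + |4 - (-12)| + |-9 - 10| + |16 - 5| + |3 - (-15)| + |8 - (-14)| = 36 + 16 + 19 + 11 + 18 + 22 = 122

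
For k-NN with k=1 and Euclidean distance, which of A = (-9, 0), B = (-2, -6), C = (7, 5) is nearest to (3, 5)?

Distances: d(A) = 13, d(B) ≈ 12.083, d(C) = 4. Nearest: C = (7, 5) with distance 4.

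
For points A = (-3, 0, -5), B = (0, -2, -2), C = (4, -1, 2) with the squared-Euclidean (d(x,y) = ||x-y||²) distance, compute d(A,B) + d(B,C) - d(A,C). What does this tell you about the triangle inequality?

d(A,B) = 3² + 2² + 3² = 22, d(B,C) = 4² + 1² + 4² = 33, d(A,C) = 7² + 1² + 7² = 99.
d(A,B) + d(B,C) - d(A,C) = 22 + 33 - 99 = 55 - 99 = -44. This is < 0, so the triangle inequality FAILS for these points (squared-Euclidean is not a metric).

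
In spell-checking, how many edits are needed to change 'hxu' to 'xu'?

Let D[i][j] be the edit distance between the first i characters of 'hxu' and the first j characters of 'xu', with D[i][0] = i, D[0][j] = j, and D[i][j] = D[i-1][j-1] if the characters match, else 1 + min(D[i-1][j], D[i][j-1], D[i-1][j-1]). Filling the table (rows: prefixes of 'hxu', columns: prefixes of 'xu'):
     ε  x  u
  ε  0  1  2
  h  1  1  2
  x  2  1  2
  u  3  2  1
The bottom-right entry gives D[3][2] = 1, so no sequence of fewer than 1 edit works. Backtracking through the table gives one optimal edit sequence (1 edit):
  hxu → xu (del h @1)
Edit distance = 1.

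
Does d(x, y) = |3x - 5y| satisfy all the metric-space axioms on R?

No. d fails symmetry: d(7, 5) = |3·7 - 5·5| = |-4| = 4, but d(5, 7) = |3·5 - 5·7| = |-20| = 20. Since 4 ≠ 20, d(x,y) ≠ d(y,x) in general.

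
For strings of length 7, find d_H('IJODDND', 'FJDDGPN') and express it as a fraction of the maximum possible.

Differing positions: 1, 3, 5, 6, 7. Hamming distance = 5. The maximum possible Hamming distance for length-7 strings is 7, so d_H/7 = 5/7 ≈ 0.7143.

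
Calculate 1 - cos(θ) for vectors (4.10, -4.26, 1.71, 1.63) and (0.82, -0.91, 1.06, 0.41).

With u = (4.10, -4.26, 1.71, 1.63), v = (0.82, -0.91, 1.06, 0.41):
u·v = 4.1·0.82 + (-4.26)·(-0.91) + 1.71·1.06 + 1.63·0.41 = 3.362 + 3.8766 + 1.8126 + 0.6683 = 9.7195.
|u| = √(4.1² + (-4.26)² + 1.71² + 1.63²) = √(16.81 + 18.1476 + 2.9241 + 2.6569) = √40.5386, |v| = √(0.82² + (-0.91)² + 1.06² + 0.41²) = √(0.6724 + 0.8281 + 1.1236 + 0.1681) = √2.7922.
cos θ = (u·v)/(|u||v|) = 9.7195/(√40.5386·√2.7922) ≈ 0.9136
Cosine distance = 1 - cos θ ≈ 1 - 0.9136 = 0.0864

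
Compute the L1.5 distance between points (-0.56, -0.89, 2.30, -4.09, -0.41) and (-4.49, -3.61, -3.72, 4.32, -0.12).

(Σ|x_i - y_i|^1.5)^(1/1.5) = (|-0.56 - (-4.49)|^1.5 + |-0.89 - (-3.61)|^1.5 + |2.3 - (-3.72)|^1.5 + |-4.09 - 4.32|^1.5 + |-0.41 - (-0.12)|^1.5)^(1/1.5)
= (3.93^1.5 + 2.72^1.5 + 6.02^1.5 + 8.41^1.5 + 0.29^1.5)^(1/1.5) ≈ (7.7909 + 4.4859 + 14.7705 + 24.389 + 0.1562)^(1/1.5) = (51.5925)^(1/1.5) ≈ 13.8588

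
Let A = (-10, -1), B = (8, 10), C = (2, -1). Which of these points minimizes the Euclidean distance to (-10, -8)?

Distances: d(A) = 7, d(B) ≈ 25.4558, d(C) ≈ 13.8924. Nearest: A = (-10, -1) with distance 7.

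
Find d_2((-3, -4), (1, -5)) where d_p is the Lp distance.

(Σ|x_i - y_i|^2)^(1/2) = (|-3 - 1|^2 + |-4 - (-5)|^2)^(1/2)
= (4^2 + 1^2)^(1/2) = (16 + 1)^(1/2) = (17)^(1/2) ≈ 4.1231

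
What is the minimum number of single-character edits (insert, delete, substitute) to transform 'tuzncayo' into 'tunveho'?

Let D[i][j] be the edit distance between the first i characters of 'tuzncayo' and the first j characters of 'tunveho', with D[i][0] = i, D[0][j] = j, and D[i][j] = D[i-1][j-1] if the characters match, else 1 + min(D[i-1][j], D[i][j-1], D[i-1][j-1]). Filling the table (rows: prefixes of 'tuzncayo', columns: prefixes of 'tunveho'):
     ε  t  u  n  v  e  h  o
  ε  0  1  2  3  4  5  6  7
  t  1  0  1  2  3  4  5  6
  u  2  1  0  1  2  3  4  5
  z  3  2  1  1  2  3  4  5
  n  4  3  2  1  2  3  4  5
  c  5  4  3  2  2  3  4  5
  a  6  5  4  3  3  3  4  5
  y  7  6  5  4  4  4  4  5
  o  8  7  6  5  5  5  5  4
The bottom-right entry gives D[8][7] = 4, so no sequence of fewer than 4 edits works. Backtracking through the table gives one optimal edit sequence (4 edits):
  tuzncayo → tuncayo (del z @3)
  tuncayo → tunvayo (sub c→v @4)
  tunvayo → tunveyo (sub a→e @5)
  tunveyo → tunveho (sub y→h @6)
Edit distance = 4.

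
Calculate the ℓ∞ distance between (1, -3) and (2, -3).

max(|x_i - y_i|) = max(|1 - 2|, |-3 - (-3)|) = max(1, 0) = 1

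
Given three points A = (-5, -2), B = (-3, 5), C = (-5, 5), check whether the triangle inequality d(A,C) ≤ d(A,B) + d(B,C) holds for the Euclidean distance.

d(A,B) = √(2² + 7²) = √53 ≈ 7.2801, d(B,C) = √(2² + 0²) = √4 = 2, d(A,C) = √(0² + 7²) = √49 = 7.
d(A,C) = 7 ≤ 7.2801 + 2 = 9.2801. Triangle inequality is satisfied.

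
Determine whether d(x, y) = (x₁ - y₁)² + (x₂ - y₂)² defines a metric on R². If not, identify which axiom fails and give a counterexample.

No. The squared Euclidean distance fails the triangle inequality. Counterexample: x = (0, 0), y = (2, 1), z = (4, 2). d(x,z) = 4² + 2² = 20, but d(x,y) + d(y,z) = (2² + 1²) + (2² + 1²) = 5 + 5 = 10. Since 20 > 10, the triangle inequality is violated. (Note: √d, the ordinary Euclidean distance, IS a metric.)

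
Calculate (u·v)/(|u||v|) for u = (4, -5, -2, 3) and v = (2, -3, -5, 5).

With u = (4, -5, -2, 3), v = (2, -3, -5, 5):
u·v = 4·2 + (-5)·(-3) + (-2)·(-5) + 3·5 = 8 + 15 + 10 + 15 = 48.
|u| = √(4² + (-5)² + (-2)² + 3²) = √54, |v| = √(2² + (-3)² + (-5)² + 5²) = √63, so |u||v| = √(54·63) = √3402.
cos θ = (u·v)/(|u||v|) = 48/√3402 ≈ 0.823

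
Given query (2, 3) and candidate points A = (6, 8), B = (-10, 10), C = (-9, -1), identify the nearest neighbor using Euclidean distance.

Distances: d(A) ≈ 6.4031, d(B) ≈ 13.8924, d(C) ≈ 11.7047. Nearest: A = (6, 8) with distance 6.4031.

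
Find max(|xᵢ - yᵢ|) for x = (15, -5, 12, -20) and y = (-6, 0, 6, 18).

max(|x_i - y_i|) = max(|15 - (-6)|, |-5 - 0|, |12 - 6|, |-20 - 18|) = max(21, 5, 6, 38) = 38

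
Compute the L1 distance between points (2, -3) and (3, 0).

Σ|x_i - y_i| = |2 - 3| + |-3 - 0| = 1 + 3 = 4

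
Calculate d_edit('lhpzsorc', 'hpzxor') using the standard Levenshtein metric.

Let D[i][j] be the edit distance between the first i characters of 'lhpzsorc' and the first j characters of 'hpzxor', with D[i][0] = i, D[0][j] = j, and D[i][j] = D[i-1][j-1] if the characters match, else 1 + min(D[i-1][j], D[i][j-1], D[i-1][j-1]). Filling the table (rows: prefixes of 'lhpzsorc', columns: prefixes of 'hpzxor'):
     ε  h  p  z  x  o  r
  ε  0  1  2  3  4  5  6
  l  1  1  2  3  4  5  6
  h  2  1  2  3  4  5  6
  p  3  2  1  2  3  4  5
  z  4  3  2  1  2  3  4
  s  5  4  3  2  2  3  4
  o  6  5  4  3  3  2  3
  r  7  6  5  4  4  3  2
  c  8  7  6  5  5  4  3
The bottom-right entry gives D[8][6] = 3, so no sequence of fewer than 3 edits works. Backtracking through the table gives one optimal edit sequence (3 edits):
  lhpzsorc → hpzsorc (del l @1)
  hpzsorc → hpzxorc (sub s→x @4)
  hpzxorc → hpzxor (del c @7)
Edit distance = 3.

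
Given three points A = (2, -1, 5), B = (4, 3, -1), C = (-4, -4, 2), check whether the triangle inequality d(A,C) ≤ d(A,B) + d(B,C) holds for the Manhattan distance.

d(A,B) = 2 + 4 + 6 = 12, d(B,C) = 8 + 7 + 3 = 18, d(A,C) = 6 + 3 + 3 = 12.
d(A,C) = 12 ≤ 12 + 18 = 30. Triangle inequality is satisfied.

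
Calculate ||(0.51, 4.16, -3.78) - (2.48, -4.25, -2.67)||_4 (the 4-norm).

(Σ|x_i - y_i|^4)^(1/4) = (|0.51 - 2.48|^4 + |4.16 - (-4.25)|^4 + |-3.78 - (-2.67)|^4)^(1/4)
= (1.97^4 + 8.41^4 + 1.11^4)^(1/4) ≈ (15.0614 + 5002.4641 + 1.5181)^(1/4) = (5019.0436)^(1/4) ≈ 8.417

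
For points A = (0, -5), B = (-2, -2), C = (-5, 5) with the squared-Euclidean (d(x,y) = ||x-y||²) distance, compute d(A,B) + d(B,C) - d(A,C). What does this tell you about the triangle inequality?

d(A,B) = 2² + 3² = 13, d(B,C) = 3² + 7² = 58, d(A,C) = 5² + 10² = 125.
d(A,B) + d(B,C) - d(A,C) = 13 + 58 - 125 = 71 - 125 = -54. This is < 0, so the triangle inequality FAILS for these points (squared-Euclidean is not a metric).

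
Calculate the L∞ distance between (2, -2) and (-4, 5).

max(|x_i - y_i|) = max(|2 - (-4)|, |-2 - 5|) = max(6, 7) = 7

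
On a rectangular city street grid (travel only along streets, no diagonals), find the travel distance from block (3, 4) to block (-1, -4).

Σ|x_i - y_i| = |3 - (-1)| + |4 - (-4)| = 4 + 8 = 12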